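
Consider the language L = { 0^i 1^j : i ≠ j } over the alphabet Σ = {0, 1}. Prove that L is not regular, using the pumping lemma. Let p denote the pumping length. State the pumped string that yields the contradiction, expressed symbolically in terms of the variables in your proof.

0^{p+p!} 1^{p+p!}

Suppose for contradiction that L is regular, and let p be the pumping length.
Choose w = 0^p 1^{p+p!}. Since p ≠ p+p!, w ∈ L; and |w| ≥ p.
The pumping lemma gives a decomposition w = xyz where |xy| ≤ p and y is nonempty.
The first p characters of w are 0's, so xy (and hence y) consists only of 0's. Write y = 0^k, 1 ≤ k ≤ p.
Since 1 ≤ k ≤ p, k divides p!; set t = 1 + p!/k. Then xy^t z has p + (p!/k)·k = p + p! copies of 0. Now the 0-count equals the 1-count, so i ≠ j fails. So xy^t z = 0^{p+p!} 1^{p+p!} ∉ L.
This is a contradiction; hence L is not regular.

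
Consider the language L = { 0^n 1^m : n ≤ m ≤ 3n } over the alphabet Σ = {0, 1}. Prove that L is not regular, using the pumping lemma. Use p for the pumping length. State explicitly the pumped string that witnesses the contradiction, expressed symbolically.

Toward a contradiction, assume L is regular with pumping length p.
Take w = 0^p 1^p ∈ L (since p ≤ p ≤ 3p), with |w| = 2p ≥ p.
By the pumping lemma, w = xyz with |xy| ≤ p and y is nonempty.
Because |xy| ≤ p and w begins with p copies of 0, we have y = 0^k with 1 ≤ k ≤ p.
Pump with i = 2: xy^2z = 0^{p+k} 1^p. Now n = p+k > p = m, so the condition n ≤ m fails. Thus xy^2z ∉ L.
Contradiction. Therefore L is not regular.

0^{p+k} 1^p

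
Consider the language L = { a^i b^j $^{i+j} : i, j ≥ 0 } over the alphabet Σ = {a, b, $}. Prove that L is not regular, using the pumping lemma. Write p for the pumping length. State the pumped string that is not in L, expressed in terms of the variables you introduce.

a^{p+k} b^p $^{2p}

Toward a contradiction, assume L is regular with pumping length p.
Take w = a^p b^p $^{2p} ∈ L (with i=j=p, i+j=2p), |w| = 4p ≥ p.
By the pumping lemma, w = xyz with |xy| ≤ p and |y| > 0.
The first p characters of w are a's, so xy (and hence y) consists only of a's. Write y = a^k, 1 ≤ k ≤ p.
Consider xy^2z = a^{p+k} b^p $^{2p}. Now the a- and b-counts sum to 2p+k, but the $-count is 2p ≠ 2p+k. So xy^2z ∉ L.
This is a contradiction; hence L is not regular.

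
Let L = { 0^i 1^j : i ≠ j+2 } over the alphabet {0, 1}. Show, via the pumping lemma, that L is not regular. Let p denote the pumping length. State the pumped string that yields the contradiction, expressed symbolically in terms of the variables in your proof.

Assume L is regular; let p be its pumping constant.
Choose w = 0^p 1^{p+p!-2}. Since p ≠ (p+p!-2)+2 = p+p!, w ∈ L; and |w| ≥ p.
The pumping lemma gives a decomposition w = xyz where |xy| ≤ p and |y| > 0.
Because |xy| ≤ p and w begins with p copies of 0, we have y = 0^k with 1 ≤ k ≤ p.
Since 1 ≤ k ≤ p, k divides p!; set t = 1 + p!/k. Then xy^t z has p + (p!/k)·k = p + p! copies of 0. Now the 0-count is p+p! and (1-count)+2 = (p+p!-2)+2 = p+p!, so i ≠ j+2 fails. So xy^t z = 0^{p+p!} 1^{p+p!-2} ∉ L.
Contradiction. Therefore L is not regular.

0^{p+p!} 1^{p+p!-2}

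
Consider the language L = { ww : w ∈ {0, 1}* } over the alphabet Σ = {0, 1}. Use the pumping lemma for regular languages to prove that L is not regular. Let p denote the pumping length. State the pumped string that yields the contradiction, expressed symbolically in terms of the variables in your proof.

0^{p+k} 1^p 0^p 1^p

Toward a contradiction, assume L is regular with pumping length p.
Take w = 0^p 1^p 0^p 1^p = uu where u = 0^p1^p; then w ∈ L and |w| = 4p ≥ p.
By the pumping lemma, w = xyz with |xy| ≤ p and |y| ≥ 1.
Since the first p symbols of w are all 0's and |xy| ≤ p, y lies entirely in the leading 0-block: y = 0^k for some k with 1 ≤ k ≤ p.
Pump with i = 2: xy^2z = 0^{p+k} 1^p 0^p 1^p, of length 4p+k. Suppose this equals vv. The string starts with 0 and ends with 1, so v does too; thus the boundary between the two copies of v is a 1→0 transition. There is exactly one such transition, at position 2p+k, so |v| = 2p+k and |vv| = 4p+2k ≠ 4p+k since k ≥ 1. So xy^2z ∉ L.
Contradiction. Therefore L is not regular.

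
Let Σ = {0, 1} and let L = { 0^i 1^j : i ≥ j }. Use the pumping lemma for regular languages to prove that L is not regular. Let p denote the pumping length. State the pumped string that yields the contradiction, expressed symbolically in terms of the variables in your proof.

Suppose for contradiction that L is regular, and let p be the pumping length.
Choose w = 0^p 1^p ∈ L, with |w| = 2p ≥ p.
By the pumping lemma, w = xyz with |xy| ≤ p and |y| ≥ 1.
Since the first p symbols of w are all 0's and |xy| ≤ p, y lies entirely in the leading 0-block: y = 0^k for some k with 1 ≤ k ≤ p.
Consider xy^0z = xz = 0^{p-k} 1^p. Since k ≥ 1, the 0-count p-k is less than p, so i ≥ j fails; thus xz ∉ L.
Contradiction. Therefore L is not regular.

0^{p-k} 1^p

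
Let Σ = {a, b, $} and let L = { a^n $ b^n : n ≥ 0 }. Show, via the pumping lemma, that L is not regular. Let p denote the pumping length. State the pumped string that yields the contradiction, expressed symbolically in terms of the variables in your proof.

a^{p+k} $ b^p

Suppose for contradiction that L is regular, and let p be the pumping length.
Take w = a^p $ b^p ∈ L with |w| = 2p+1 ≥ p.
By the pumping lemma, w = xyz with |xy| ≤ p and y is nonempty.
Because |xy| ≤ p and w begins with p copies of a, we have y = a^k with 1 ≤ k ≤ p.
Pump with i = 2: xy^2z = a^{p+k} $ b^p, which would require p+k = p. But k ≥ 1, so xy^2z ∉ L.
This contradicts the pumping lemma, so L is not regular.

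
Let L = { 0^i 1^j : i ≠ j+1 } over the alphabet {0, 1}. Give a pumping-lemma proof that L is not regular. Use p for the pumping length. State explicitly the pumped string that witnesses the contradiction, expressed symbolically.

Assume L is regular; let p be its pumping constant.
Choose w = 0^p 1^{p+p!-1}. Since p ≠ (p+p!-1)+1 = p+p!, w ∈ L; and |w| ≥ p.
The pumping lemma gives a decomposition w = xyz where |xy| ≤ p and |y| > 0.
Since the first p symbols of w are all 0's and |xy| ≤ p, y lies entirely in the leading 0-block: y = 0^k for some k with 1 ≤ k ≤ p.
Since 1 ≤ k ≤ p, k divides p!; set t = 1 + p!/k. Then xy^t z has p + (p!/k)·k = p + p! copies of 0. Now the 0-count is p+p! and (1-count)+1 = (p+p!-1)+1 = p+p!, so i ≠ j+1 fails. So xy^t z = 0^{p+p!} 1^{p+p!-1} ∉ L.
This is a contradiction; hence L is not regular.

0^{p+p!} 1^{p+p!-1}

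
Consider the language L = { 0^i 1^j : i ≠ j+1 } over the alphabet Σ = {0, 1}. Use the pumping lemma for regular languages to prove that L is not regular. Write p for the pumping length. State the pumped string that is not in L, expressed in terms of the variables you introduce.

0^{p+p!} 1^{p+p!-1}

Suppose for contradiction that L is regular, and let p be the pumping length.
Choose w = 0^p 1^{p+p!-1}. Since p ≠ (p+p!-1)+1 = p+p!, w ∈ L; and |w| ≥ p.
The pumping lemma gives a decomposition w = xyz where |xy| ≤ p and |y| ≥ 1.
Because |xy| ≤ p and w begins with p copies of 0, we have y = 0^k with 1 ≤ k ≤ p.
Since 1 ≤ k ≤ p, k divides p!; set t = 1 + p!/k. Then xy^t z has p + (p!/k)·k = p + p! copies of 0. Now the 0-count is p+p! and (1-count)+1 = (p+p!-1)+1 = p+p!, so i ≠ j+1 fails. So xy^t z = 0^{p+p!} 1^{p+p!-1} ∉ L.
This contradicts the pumping lemma, so L is not regular.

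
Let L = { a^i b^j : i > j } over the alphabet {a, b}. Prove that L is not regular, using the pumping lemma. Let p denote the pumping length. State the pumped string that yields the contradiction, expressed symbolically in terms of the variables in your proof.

Assume L is regular. Let p be the pumping length given by the pumping lemma.
Choose w = a^{p+1} b^p ∈ L, with |w| = 2p+1 ≥ p.
By the pumping lemma, w = xyz with |xy| ≤ p and |y| ≥ 1.
Because |xy| ≤ p and w begins with p copies of a, we have y = a^k with 1 ≤ k ≤ p.
Consider xy^0z = xz = a^{p+1-k} b^p. Since k ≥ 1, the a-count p+1-k is at most p, so i > j fails; thus xz ∉ L.
This contradicts the pumping lemma, so L is not regular.

a^{p+1-k} b^p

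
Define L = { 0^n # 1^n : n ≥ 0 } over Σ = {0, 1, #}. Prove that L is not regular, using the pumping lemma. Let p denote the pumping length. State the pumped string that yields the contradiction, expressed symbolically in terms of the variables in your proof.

Toward a contradiction, assume L is regular with pumping length p.
Take w = 0^p # 1^p ∈ L with |w| = 2p+1 ≥ p.
Write w = xyz as guaranteed by the lemma, with |xy| ≤ p and |y| ≥ 1.
Since the first p symbols of w are all 0's and |xy| ≤ p, y lies entirely in the leading 0-block: y = 0^k for some k with 1 ≤ k ≤ p.
Pump with i = 2: xy^2z = 0^{p+k} # 1^p, which would require p+k = p. But k ≥ 1, so xy^2z ∉ L.
This is a contradiction; hence L is not regular.

0^{p+k} # 1^p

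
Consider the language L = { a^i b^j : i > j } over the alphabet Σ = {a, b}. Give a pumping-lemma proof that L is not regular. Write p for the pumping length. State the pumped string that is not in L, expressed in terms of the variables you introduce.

a^{p+1-k} b^p

Assume L is regular. Let p be the pumping length given by the pumping lemma.
Choose w = a^{p+1} b^p ∈ L, with |w| = 2p+1 ≥ p.
Write w = xyz as guaranteed by the lemma, with |xy| ≤ p and y is nonempty.
Because |xy| ≤ p and w begins with p copies of a, we have y = a^k with 1 ≤ k ≤ p.
Consider xy^0z = xz = a^{p+1-k} b^p. Since k ≥ 1, the a-count p+1-k is at most p, so i > j fails; thus xz ∉ L.
This is a contradiction; hence L is not regular.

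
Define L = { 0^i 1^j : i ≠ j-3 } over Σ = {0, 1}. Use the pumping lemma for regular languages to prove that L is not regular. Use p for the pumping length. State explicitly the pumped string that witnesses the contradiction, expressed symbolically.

Assume L is regular; let p be its pumping constant.
Choose w = 0^p 1^{p+p!+3}. Since p ≠ (p+p!+3)-3 = p+p!, w ∈ L; and |w| ≥ p.
Write w = xyz as guaranteed by the lemma, with |xy| ≤ p and |y| ≥ 1.
Because |xy| ≤ p and w begins with p copies of 0, we have y = 0^k with 1 ≤ k ≤ p.
Since 1 ≤ k ≤ p, k divides p!; set t = 1 + p!/k. Then xy^t z has p + (p!/k)·k = p + p! copies of 0. Now the 0-count is p+p! and (1-count)-3 = (p+p!+3)-3 = p+p!, so i ≠ j-3 fails. So xy^t z = 0^{p+p!} 1^{p+p!+3} ∉ L.
This contradicts the pumping lemma, so L is not regular.

0^{p+p!} 1^{p+p!+3}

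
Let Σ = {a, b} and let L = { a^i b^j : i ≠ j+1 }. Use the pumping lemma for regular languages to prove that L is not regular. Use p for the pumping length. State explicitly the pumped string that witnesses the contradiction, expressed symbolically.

a^{p+p!} b^{p+p!-1}

Toward a contradiction, assume L is regular with pumping length p.
Choose w = a^p b^{p+p!-1}. Since p ≠ (p+p!-1)+1 = p+p!, w ∈ L; and |w| ≥ p.
Write w = xyz as guaranteed by the lemma, with |xy| ≤ p and |y| ≥ 1.
The first p characters of w are a's, so xy (and hence y) consists only of a's. Write y = a^k, 1 ≤ k ≤ p.
Since 1 ≤ k ≤ p, k divides p!; set t = 1 + p!/k. Then xy^t z has p + (p!/k)·k = p + p! copies of a. Now the a-count is p+p! and (b-count)+1 = (p+p!-1)+1 = p+p!, so i ≠ j+1 fails. So xy^t z = a^{p+p!} b^{p+p!-1} ∉ L.
This contradicts the pumping lemma, so L is not regular.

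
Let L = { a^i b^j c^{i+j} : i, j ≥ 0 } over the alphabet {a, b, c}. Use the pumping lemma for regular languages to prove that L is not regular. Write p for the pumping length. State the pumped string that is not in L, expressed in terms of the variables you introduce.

Suppose for contradiction that L is regular, and let p be the pumping length.
Take w = a^p b^p c^{2p} ∈ L (with i=j=p, i+j=2p), |w| = 4p ≥ p.
The pumping lemma gives a decomposition w = xyz where |xy| ≤ p and |y| > 0.
Because |xy| ≤ p and w begins with p copies of a, we have y = a^k with 1 ≤ k ≤ p.
Consider xy^2z = a^{p+k} b^p c^{2p}. Now the a- and b-counts sum to 2p+k, but the c-count is 2p ≠ 2p+k. So xy^2z ∉ L.
This contradicts the pumping lemma, so L is not regular.

a^{p+k} b^p c^{2p}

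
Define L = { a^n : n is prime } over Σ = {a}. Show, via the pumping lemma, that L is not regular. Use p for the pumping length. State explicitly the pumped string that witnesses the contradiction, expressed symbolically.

Assume L is regular; let p be its pumping constant.
Let q be a prime with q ≥ p+2 (infinitely many primes exist), and take w = a^q ∈ L with |w| = q ≥ p.
The pumping lemma gives a decomposition w = xyz where |xy| ≤ p and y is nonempty.
Then y = a^k for some k with 1 ≤ k ≤ p.
Since 1 ≤ k ≤ p, |xz| = q-k. Pump with i = q+1: |xy^{q+1}z| = (q-k)+(q+1)k = q+qk = q(1+k), which is composite (both factors ≥ 2). So xy^{q+1}z = a^{q(1+k)} ∉ L.
This contradicts the pumping lemma, so L is not regular.

a^{q(1+k)}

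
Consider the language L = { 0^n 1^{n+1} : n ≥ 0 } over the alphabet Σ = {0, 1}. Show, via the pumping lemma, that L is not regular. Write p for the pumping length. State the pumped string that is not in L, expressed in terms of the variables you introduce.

0^{p+k} 1^{p+1}

Toward a contradiction, assume L is regular with pumping length p.
Let w = 0^p 1^{p+1} ∈ L; note |w| = 2p+1 ≥ p.
Write w = xyz as guaranteed by the lemma, with |xy| ≤ p and |y| > 0.
Because |xy| ≤ p and w begins with p copies of 0, we have y = 0^k with 1 ≤ k ≤ p.
Pump with i = 2: xy^2z = 0^{p+k} 1^{p+1}. For this to lie in L we would need p+1 = (p+k)+1, which forces k = 0. But k ≥ 1, so xy^2z ∉ L.
Contradiction. Therefore L is not regular.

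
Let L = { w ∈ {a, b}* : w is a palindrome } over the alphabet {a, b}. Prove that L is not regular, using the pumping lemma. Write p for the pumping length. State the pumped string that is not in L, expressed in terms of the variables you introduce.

a^{p+k} b a^p

Toward a contradiction, assume L is regular with pumping length p.
Take w = a^p b a^p, a palindrome of length 2p+1 ≥ p.
The pumping lemma gives a decomposition w = xyz where |xy| ≤ p and |y| > 0.
The first p characters of w are a's, so xy (and hence y) consists only of a's. Write y = a^k, 1 ≤ k ≤ p.
Pump with i = 2: xy^2z = a^{p+k} b a^p. Its reverse is a^p b a^{p+k}, which differs from xy^2z since k ≥ 1. So xy^2z is not a palindrome and xy^2z ∉ L.
Contradiction. Therefore L is not regular.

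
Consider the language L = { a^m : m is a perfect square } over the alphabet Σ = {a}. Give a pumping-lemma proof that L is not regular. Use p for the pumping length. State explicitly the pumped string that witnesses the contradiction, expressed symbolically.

a^{p²+k}

Toward a contradiction, assume L is regular with pumping length p.
Take w = a^{p²} ∈ L with |w| = p² ≥ p.
By the pumping lemma, w = xyz with |xy| ≤ p and y is nonempty.
Then y = a^k for some k with 1 ≤ k ≤ p.
Pump with i = 2: xy^2z = a^{p²+k}. Since 1 ≤ k ≤ p, p² < p²+k ≤ p²+p < (p+1)², so p²+k lies strictly between consecutive squares and is not a perfect square. So xy^2z ∉ L.
This contradicts the pumping lemma, so L is not regular.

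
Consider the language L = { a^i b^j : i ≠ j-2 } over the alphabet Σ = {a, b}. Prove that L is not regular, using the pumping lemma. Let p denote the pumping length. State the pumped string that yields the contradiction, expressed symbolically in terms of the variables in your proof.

a^{p+p!} b^{p+p!+2}

Toward a contradiction, assume L is regular with pumping length p.
Choose w = a^p b^{p+p!+2}. Since p ≠ (p+p!+2)-2 = p+p!, w ∈ L; and |w| ≥ p.
Write w = xyz as guaranteed by the lemma, with |xy| ≤ p and y is nonempty.
Since the first p symbols of w are all a's and |xy| ≤ p, y lies entirely in the leading a-block: y = a^k for some k with 1 ≤ k ≤ p.
Since 1 ≤ k ≤ p, k divides p!; set t = 1 + p!/k. Then xy^t z has p + (p!/k)·k = p + p! copies of a. Now the a-count is p+p! and (b-count)-2 = (p+p!+2)-2 = p+p!, so i ≠ j-2 fails. So xy^t z = a^{p+p!} b^{p+p!+2} ∉ L.
This contradicts the pumping lemma, so L is not regular.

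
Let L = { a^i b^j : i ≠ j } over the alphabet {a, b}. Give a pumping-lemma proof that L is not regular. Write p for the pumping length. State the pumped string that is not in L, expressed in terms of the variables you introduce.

Assume L is regular; let p be its pumping constant.
Choose w = a^p b^{p+p!}. Since p ≠ p+p!, w ∈ L; and |w| ≥ p.
By the pumping lemma, w = xyz with |xy| ≤ p and |y| > 0.
Because |xy| ≤ p and w begins with p copies of a, we have y = a^k with 1 ≤ k ≤ p.
Since 1 ≤ k ≤ p, k divides p!; set t = 1 + p!/k. Then xy^t z has p + (p!/k)·k = p + p! copies of a. Now the a-count equals the b-count, so i ≠ j fails. So xy^t z = a^{p+p!} b^{p+p!} ∉ L.
This contradicts the pumping lemma, so L is not regular.

a^{p+p!} b^{p+p!}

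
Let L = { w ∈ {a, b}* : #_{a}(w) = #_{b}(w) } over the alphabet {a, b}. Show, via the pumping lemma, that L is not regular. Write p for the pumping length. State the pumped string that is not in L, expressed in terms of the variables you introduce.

Assume L is regular; let p be its pumping constant.
Choose w = a^p b^p ∈ L with |w| = 2p ≥ p.
By the pumping lemma, w = xyz with |xy| ≤ p and y is nonempty.
The first p characters of w are a's, so xy (and hence y) consists only of a's. Write y = a^k, 1 ≤ k ≤ p.
Pump with i = 2: xy^2z = a^{p+k} b^p has p+k occurrences of a but only p of b. Since k ≥ 1 the counts differ, so xy^2z ∉ L.
This contradicts the pumping lemma, so L is not regular.

a^{p+k} b^p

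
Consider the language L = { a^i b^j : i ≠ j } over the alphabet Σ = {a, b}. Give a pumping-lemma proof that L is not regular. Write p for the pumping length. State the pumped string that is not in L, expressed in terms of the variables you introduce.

a^{p+p!} b^{p+p!}

Assume L is regular. Let p be the pumping length given by the pumping lemma.
Choose w = a^p b^{p+p!}. Since p ≠ p+p!, w ∈ L; and |w| ≥ p.
The pumping lemma gives a decomposition w = xyz where |xy| ≤ p and |y| ≥ 1.
Because |xy| ≤ p and w begins with p copies of a, we have y = a^k with 1 ≤ k ≤ p.
Since 1 ≤ k ≤ p, k divides p!; set t = 1 + p!/k. Then xy^t z has p + (p!/k)·k = p + p! copies of a. Now the a-count equals the b-count, so i ≠ j fails. So xy^t z = a^{p+p!} b^{p+p!} ∉ L.
This is a contradiction; hence L is not regular.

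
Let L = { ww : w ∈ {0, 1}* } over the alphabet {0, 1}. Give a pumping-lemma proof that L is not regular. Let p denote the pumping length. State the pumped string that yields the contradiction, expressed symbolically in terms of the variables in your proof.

Assume L is regular. Let p be the pumping length given by the pumping lemma.
Take w = 0^p 1^p 0^p 1^p = uu where u = 0^p1^p; then w ∈ L and |w| = 4p ≥ p.
The pumping lemma gives a decomposition w = xyz where |xy| ≤ p and y is nonempty.
Since the first p symbols of w are all 0's and |xy| ≤ p, y lies entirely in the leading 0-block: y = 0^k for some k with 1 ≤ k ≤ p.
Pump with i = 2: xy^2z = 0^{p+k} 1^p 0^p 1^p, of length 4p+k. Suppose this equals vv. The string starts with 0 and ends with 1, so v does too; thus the boundary between the two copies of v is a 1→0 transition. There is exactly one such transition, at position 2p+k, so |v| = 2p+k and |vv| = 4p+2k ≠ 4p+k since k ≥ 1. So xy^2z ∉ L.
Contradiction. Therefore L is not regular.

0^{p+k} 1^p 0^p 1^p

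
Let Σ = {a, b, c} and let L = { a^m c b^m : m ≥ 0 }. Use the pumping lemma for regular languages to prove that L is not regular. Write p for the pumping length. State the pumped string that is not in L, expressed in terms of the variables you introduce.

Toward a contradiction, assume L is regular with pumping length p.
Take w = a^p c b^p ∈ L with |w| = 2p+1 ≥ p.
By the pumping lemma, w = xyz with |xy| ≤ p and y is nonempty.
Since the first p symbols of w are all a's and |xy| ≤ p, y lies entirely in the leading a-block: y = a^k for some k with 1 ≤ k ≤ p.
Pump with i = 2: xy^2z = a^{p+k} c b^p, which would require p+k = p. But k ≥ 1, so xy^2z ∉ L.
This contradicts the pumping lemma, so L is not regular.

a^{p+k} c b^p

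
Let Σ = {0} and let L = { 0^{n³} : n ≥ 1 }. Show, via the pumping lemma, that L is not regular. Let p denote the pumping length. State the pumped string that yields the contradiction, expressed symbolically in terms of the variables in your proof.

0^{p³+k}

Assume L is regular. Let p be the pumping length given by the pumping lemma.
Take w = 0^{p³} ∈ L with |w| = p³ ≥ p.
By the pumping lemma, w = xyz with |xy| ≤ p and y is nonempty.
Then y = 0^k for some k with 1 ≤ k ≤ p.
Pump with i = 2: xy^2z = 0^{p³+k}. Since 1 ≤ k ≤ p, p³ < p³+k ≤ p³+p < p³+3p²+3p+1 = (p+1)³, so p³+k is not a perfect cube. So xy^2z ∉ L.
This contradicts the pumping lemma, so L is not regular.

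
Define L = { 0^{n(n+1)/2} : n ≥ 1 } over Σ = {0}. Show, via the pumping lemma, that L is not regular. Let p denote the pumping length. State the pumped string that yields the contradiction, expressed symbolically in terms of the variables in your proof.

Assume L is regular. Let p be the pumping length given by the pumping lemma.
Take w = 0^{p(p+1)/2} ∈ L with |w| = p(p+1)/2 ≥ p.
Write w = xyz as guaranteed by the lemma, with |xy| ≤ p and |y| ≥ 1.
Then y = 0^k for some k with 1 ≤ k ≤ p.
Pump with i = 2: xy^2z = 0^{p(p+1)/2+k}. Since 1 ≤ k ≤ p, p(p+1)/2 < p(p+1)/2+k ≤ p(p+1)/2+p < (p+1)(p+2)/2, so p(p+1)/2+k is strictly between consecutive triangular numbers. So xy^2z ∉ L.
Contradiction. Therefore L is not regular.

0^{p(p+1)/2+k}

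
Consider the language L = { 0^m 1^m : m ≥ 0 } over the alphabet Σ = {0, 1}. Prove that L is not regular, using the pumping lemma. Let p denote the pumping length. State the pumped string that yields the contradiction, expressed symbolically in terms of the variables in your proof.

0^{p+k} 1^p

Assume L is regular. Let p be the pumping length given by the pumping lemma.
Choose w = 0^p 1^p, which is in L with |w| = 2p ≥ p.
The pumping lemma gives a decomposition w = xyz where |xy| ≤ p and |y| ≥ 1.
Because |xy| ≤ p and w begins with p copies of 0, we have y = 0^k with 1 ≤ k ≤ p.
Pump with i = 2: xy^2z = 0^{p+k} 1^p. For this to lie in L we would need p = p+k, which forces k = 0. But k ≥ 1, so xy^2z ∉ L.
This is a contradiction; hence L is not regular.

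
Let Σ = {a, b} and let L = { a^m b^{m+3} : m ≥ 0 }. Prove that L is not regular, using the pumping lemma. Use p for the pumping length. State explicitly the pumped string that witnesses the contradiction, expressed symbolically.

Assume L is regular. Let p be the pumping length given by the pumping lemma.
Let w = a^p b^{p+3} ∈ L; note |w| = 2p+3 ≥ p.
The pumping lemma gives a decomposition w = xyz where |xy| ≤ p and |y| ≥ 1.
Because |xy| ≤ p and w begins with p copies of a, we have y = a^k with 1 ≤ k ≤ p.
Pump with i = 2: xy^2z = a^{p+k} b^{p+3}. For this to lie in L we would need p+3 = (p+k)+3, which forces k = 0. But k ≥ 1, so xy^2z ∉ L.
This contradicts the pumping lemma, so L is not regular.

a^{p+k} b^{p+3}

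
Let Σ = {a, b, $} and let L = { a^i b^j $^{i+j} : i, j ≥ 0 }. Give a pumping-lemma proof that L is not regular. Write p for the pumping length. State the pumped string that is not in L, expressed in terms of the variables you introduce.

Assume L is regular. Let p be the pumping length given by the pumping lemma.
Take w = a^p b^p $^{2p} ∈ L (with i=j=p, i+j=2p), |w| = 4p ≥ p.
By the pumping lemma, w = xyz with |xy| ≤ p and y is nonempty.
Since the first p symbols of w are all a's and |xy| ≤ p, y lies entirely in the leading a-block: y = a^k for some k with 1 ≤ k ≤ p.
Consider xy^2z = a^{p+k} b^p $^{2p}. Now the a- and b-counts sum to 2p+k, but the $-count is 2p ≠ 2p+k. So xy^2z ∉ L.
This is a contradiction; hence L is not regular.

a^{p+k} b^p $^{2p}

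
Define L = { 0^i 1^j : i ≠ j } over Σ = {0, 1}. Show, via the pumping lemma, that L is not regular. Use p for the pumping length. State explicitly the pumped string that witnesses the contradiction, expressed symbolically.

Suppose for contradiction that L is regular, and let p be the pumping length.
Choose w = 0^p 1^{p+p!}. Since p ≠ p+p!, w ∈ L; and |w| ≥ p.
The pumping lemma gives a decomposition w = xyz where |xy| ≤ p and |y| > 0.
The first p characters of w are 0's, so xy (and hence y) consists only of 0's. Write y = 0^k, 1 ≤ k ≤ p.
Since 1 ≤ k ≤ p, k divides p!; set t = 1 + p!/k. Then xy^t z has p + (p!/k)·k = p + p! copies of 0. Now the 0-count equals the 1-count, so i ≠ j fails. So xy^t z = 0^{p+p!} 1^{p+p!} ∉ L.
This is a contradiction; hence L is not regular.

0^{p+p!} 1^{p+p!}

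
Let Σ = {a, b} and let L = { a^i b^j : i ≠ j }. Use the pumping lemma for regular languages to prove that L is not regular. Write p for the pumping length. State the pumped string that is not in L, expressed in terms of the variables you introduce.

Suppose for contradiction that L is regular, and let p be the pumping length.
Choose w = a^p b^{p+p!}. Since p ≠ p+p!, w ∈ L; and |w| ≥ p.
By the pumping lemma, w = xyz with |xy| ≤ p and y is nonempty.
Because |xy| ≤ p and w begins with p copies of a, we have y = a^k with 1 ≤ k ≤ p.
Since 1 ≤ k ≤ p, k divides p!; set t = 1 + p!/k. Then xy^t z has p + (p!/k)·k = p + p! copies of a. Now the a-count equals the b-count, so i ≠ j fails. So xy^t z = a^{p+p!} b^{p+p!} ∉ L.
This is a contradiction; hence L is not regular.

a^{p+p!} b^{p+p!}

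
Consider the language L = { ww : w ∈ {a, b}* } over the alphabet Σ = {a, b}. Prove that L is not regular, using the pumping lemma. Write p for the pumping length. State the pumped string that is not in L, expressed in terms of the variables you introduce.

a^{p+k} b^p a^p b^p

Toward a contradiction, assume L is regular with pumping length p.
Take w = a^p b^p a^p b^p = uu where u = a^pb^p; then w ∈ L and |w| = 4p ≥ p.
Write w = xyz as guaranteed by the lemma, with |xy| ≤ p and |y| > 0.
Because |xy| ≤ p and w begins with p copies of a, we have y = a^k with 1 ≤ k ≤ p.
Pump with i = 2: xy^2z = a^{p+k} b^p a^p b^p, of length 4p+k. Suppose this equals vv. The string starts with a and ends with b, so v does too; thus the boundary between the two copies of v is a b→a transition. There is exactly one such transition, at position 2p+k, so |v| = 2p+k and |vv| = 4p+2k ≠ 4p+k since k ≥ 1. So xy^2z ∉ L.
Contradiction. Therefore L is not regular.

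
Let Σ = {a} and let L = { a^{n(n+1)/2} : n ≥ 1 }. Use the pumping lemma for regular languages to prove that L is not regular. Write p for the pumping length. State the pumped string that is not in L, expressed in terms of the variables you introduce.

a^{p(p+1)/2+k}

Toward a contradiction, assume L is regular with pumping length p.
Take w = a^{p(p+1)/2} ∈ L with |w| = p(p+1)/2 ≥ p.
Write w = xyz as guaranteed by the lemma, with |xy| ≤ p and y is nonempty.
Then y = a^k for some k with 1 ≤ k ≤ p.
Pump with i = 2: xy^2z = a^{p(p+1)/2+k}. Since 1 ≤ k ≤ p, p(p+1)/2 < p(p+1)/2+k ≤ p(p+1)/2+p < (p+1)(p+2)/2, so p(p+1)/2+k is strictly between consecutive triangular numbers. So xy^2z ∉ L.
This is a contradiction; hence L is not regular.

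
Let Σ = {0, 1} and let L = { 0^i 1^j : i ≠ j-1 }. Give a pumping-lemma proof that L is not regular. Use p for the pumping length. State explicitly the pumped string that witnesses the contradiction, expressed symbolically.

Suppose for contradiction that L is regular, and let p be the pumping length.
Choose w = 0^p 1^{p+p!+1}. Since p ≠ (p+p!+1)-1 = p+p!, w ∈ L; and |w| ≥ p.
By the pumping lemma, w = xyz with |xy| ≤ p and |y| ≥ 1.
The first p characters of w are 0's, so xy (and hence y) consists only of 0's. Write y = 0^k, 1 ≤ k ≤ p.
Since 1 ≤ k ≤ p, k divides p!; set t = 1 + p!/k. Then xy^t z has p + (p!/k)·k = p + p! copies of 0. Now the 0-count is p+p! and (1-count)-1 = (p+p!+1)-1 = p+p!, so i ≠ j-1 fails. So xy^t z = 0^{p+p!} 1^{p+p!+1} ∉ L.
This is a contradiction; hence L is not regular.

0^{p+p!} 1^{p+p!+1}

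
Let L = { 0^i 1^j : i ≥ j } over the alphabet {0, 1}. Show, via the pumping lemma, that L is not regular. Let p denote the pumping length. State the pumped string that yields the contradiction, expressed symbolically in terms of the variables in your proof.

0^{p-k} 1^p

Toward a contradiction, assume L is regular with pumping length p.
Choose w = 0^p 1^p ∈ L, with |w| = 2p ≥ p.
Write w = xyz as guaranteed by the lemma, with |xy| ≤ p and |y| > 0.
Since the first p symbols of w are all 0's and |xy| ≤ p, y lies entirely in the leading 0-block: y = 0^k for some k with 1 ≤ k ≤ p.
Consider xy^0z = xz = 0^{p-k} 1^p. Since k ≥ 1, the 0-count p-k is less than p, so i ≥ j fails; thus xz ∉ L.
This contradicts the pumping lemma, so L is not regular.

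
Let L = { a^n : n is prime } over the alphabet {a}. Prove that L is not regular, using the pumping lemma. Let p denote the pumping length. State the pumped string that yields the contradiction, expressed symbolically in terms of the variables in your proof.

Suppose for contradiction that L is regular, and let p be the pumping length.
Let q be a prime with q ≥ p+2 (infinitely many primes exist), and take w = a^q ∈ L with |w| = q ≥ p.
Write w = xyz as guaranteed by the lemma, with |xy| ≤ p and y is nonempty.
Then y = a^k for some k with 1 ≤ k ≤ p.
Since 1 ≤ k ≤ p, |xz| = q-k. Pump with i = q+1: |xy^{q+1}z| = (q-k)+(q+1)k = q+qk = q(1+k), which is composite (both factors ≥ 2). So xy^{q+1}z = a^{q(1+k)} ∉ L.
This contradicts the pumping lemma, so L is not regular.

a^{q(1+k)}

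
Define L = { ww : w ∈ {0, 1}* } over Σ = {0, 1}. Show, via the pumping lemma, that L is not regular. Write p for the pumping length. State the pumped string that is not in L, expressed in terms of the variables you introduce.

Assume L is regular; let p be its pumping constant.
Take w = 0^p 1^p 0^p 1^p = uu where u = 0^p1^p; then w ∈ L and |w| = 4p ≥ p.
By the pumping lemma, w = xyz with |xy| ≤ p and |y| > 0.
Because |xy| ≤ p and w begins with p copies of 0, we have y = 0^k with 1 ≤ k ≤ p.
Pump with i = 2: xy^2z = 0^{p+k} 1^p 0^p 1^p, of length 4p+k. Suppose this equals vv. The string starts with 0 and ends with 1, so v does too; thus the boundary between the two copies of v is a 1→0 transition. There is exactly one such transition, at position 2p+k, so |v| = 2p+k and |vv| = 4p+2k ≠ 4p+k since k ≥ 1. So xy^2z ∉ L.
Contradiction. Therefore L is not regular.

0^{p+k} 1^p 0^p 1^p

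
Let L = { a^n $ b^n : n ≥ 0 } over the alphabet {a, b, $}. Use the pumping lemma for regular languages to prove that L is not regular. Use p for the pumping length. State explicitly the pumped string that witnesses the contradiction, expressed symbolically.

Assume L is regular; let p be its pumping constant.
Take w = a^p $ b^p ∈ L with |w| = 2p+1 ≥ p.
The pumping lemma gives a decomposition w = xyz where |xy| ≤ p and y is nonempty.
Because |xy| ≤ p and w begins with p copies of a, we have y = a^k with 1 ≤ k ≤ p.
Pump with i = 2: xy^2z = a^{p+k} $ b^p, which would require p+k = p. But k ≥ 1, so xy^2z ∉ L.
This is a contradiction; hence L is not regular.

a^{p+k} $ b^p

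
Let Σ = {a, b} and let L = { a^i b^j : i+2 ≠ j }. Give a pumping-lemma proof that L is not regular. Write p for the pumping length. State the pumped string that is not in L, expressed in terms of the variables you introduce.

a^{p+p!} b^{p+p!+2}

Suppose for contradiction that L is regular, and let p be the pumping length.
Choose w = a^p b^{p+p!+2}. Since p ≠ (p+p!+2)-2 = p+p!, w ∈ L; and |w| ≥ p.
By the pumping lemma, w = xyz with |xy| ≤ p and y is nonempty.
Because |xy| ≤ p and w begins with p copies of a, we have y = a^k with 1 ≤ k ≤ p.
Since 1 ≤ k ≤ p, k divides p!; set t = 1 + p!/k. Then xy^t z has p + (p!/k)·k = p + p! copies of a. Now the a-count is p+p! and (b-count)-2 = (p+p!+2)-2 = p+p!, so i+2 ≠ j fails. So xy^t z = a^{p+p!} b^{p+p!+2} ∉ L.
This is a contradiction; hence L is not regular.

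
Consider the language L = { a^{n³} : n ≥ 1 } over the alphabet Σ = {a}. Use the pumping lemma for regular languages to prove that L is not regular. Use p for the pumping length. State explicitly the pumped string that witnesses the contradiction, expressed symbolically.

Toward a contradiction, assume L is regular with pumping length p.
Take w = a^{p³} ∈ L with |w| = p³ ≥ p.
Write w = xyz as guaranteed by the lemma, with |xy| ≤ p and |y| > 0.
Then y = a^k for some k with 1 ≤ k ≤ p.
Pump with i = 2: xy^2z = a^{p³+k}. Since 1 ≤ k ≤ p, p³ < p³+k ≤ p³+p < p³+3p²+3p+1 = (p+1)³, so p³+k is not a perfect cube. So xy^2z ∉ L.
This is a contradiction; hence L is not regular.

a^{p³+k}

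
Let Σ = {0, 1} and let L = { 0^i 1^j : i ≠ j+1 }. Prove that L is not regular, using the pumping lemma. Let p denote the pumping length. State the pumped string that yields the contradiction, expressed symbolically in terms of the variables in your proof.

0^{p+p!} 1^{p+p!-1}

Suppose for contradiction that L is regular, and let p be the pumping length.
Choose w = 0^p 1^{p+p!-1}. Since p ≠ (p+p!-1)+1 = p+p!, w ∈ L; and |w| ≥ p.
The pumping lemma gives a decomposition w = xyz where |xy| ≤ p and |y| > 0.
The first p characters of w are 0's, so xy (and hence y) consists only of 0's. Write y = 0^k, 1 ≤ k ≤ p.
Since 1 ≤ k ≤ p, k divides p!; set t = 1 + p!/k. Then xy^t z has p + (p!/k)·k = p + p! copies of 0. Now the 0-count is p+p! and (1-count)+1 = (p+p!-1)+1 = p+p!, so i ≠ j+1 fails. So xy^t z = 0^{p+p!} 1^{p+p!-1} ∉ L.
This is a contradiction; hence L is not regular.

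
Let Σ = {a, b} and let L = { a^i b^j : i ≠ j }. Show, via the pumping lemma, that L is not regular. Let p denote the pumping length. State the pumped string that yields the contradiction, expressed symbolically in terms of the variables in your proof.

a^{p+p!} b^{p+p!}

Assume L is regular; let p be its pumping constant.
Choose w = a^p b^{p+p!}. Since p ≠ p+p!, w ∈ L; and |w| ≥ p.
By the pumping lemma, w = xyz with |xy| ≤ p and |y| > 0.
Because |xy| ≤ p and w begins with p copies of a, we have y = a^k with 1 ≤ k ≤ p.
Since 1 ≤ k ≤ p, k divides p!; set t = 1 + p!/k. Then xy^t z has p + (p!/k)·k = p + p! copies of a. Now the a-count equals the b-count, so i ≠ j fails. So xy^t z = a^{p+p!} b^{p+p!} ∉ L.
Contradiction. Therefore L is not regular.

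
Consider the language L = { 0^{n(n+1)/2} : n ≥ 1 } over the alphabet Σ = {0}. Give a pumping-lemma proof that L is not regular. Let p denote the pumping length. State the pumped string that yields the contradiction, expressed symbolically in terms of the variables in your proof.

Assume L is regular. Let p be the pumping length given by the pumping lemma.
Take w = 0^{p(p+1)/2} ∈ L with |w| = p(p+1)/2 ≥ p.
Write w = xyz as guaranteed by the lemma, with |xy| ≤ p and |y| > 0.
Then y = 0^k for some k with 1 ≤ k ≤ p.
Pump with i = 2: xy^2z = 0^{p(p+1)/2+k}. Since 1 ≤ k ≤ p, p(p+1)/2 < p(p+1)/2+k ≤ p(p+1)/2+p < (p+1)(p+2)/2, so p(p+1)/2+k is strictly between consecutive triangular numbers. So xy^2z ∉ L.
Contradiction. Therefore L is not regular.

0^{p(p+1)/2+k}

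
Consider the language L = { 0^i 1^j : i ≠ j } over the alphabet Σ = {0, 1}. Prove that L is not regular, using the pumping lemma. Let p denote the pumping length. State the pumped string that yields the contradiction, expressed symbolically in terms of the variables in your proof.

0^{p+p!} 1^{p+p!}

Assume L is regular. Let p be the pumping length given by the pumping lemma.
Choose w = 0^p 1^{p+p!}. Since p ≠ p+p!, w ∈ L; and |w| ≥ p.
By the pumping lemma, w = xyz with |xy| ≤ p and y is nonempty.
Because |xy| ≤ p and w begins with p copies of 0, we have y = 0^k with 1 ≤ k ≤ p.
Since 1 ≤ k ≤ p, k divides p!; set t = 1 + p!/k. Then xy^t z has p + (p!/k)·k = p + p! copies of 0. Now the 0-count equals the 1-count, so i ≠ j fails. So xy^t z = 0^{p+p!} 1^{p+p!} ∉ L.
Contradiction. Therefore L is not regular.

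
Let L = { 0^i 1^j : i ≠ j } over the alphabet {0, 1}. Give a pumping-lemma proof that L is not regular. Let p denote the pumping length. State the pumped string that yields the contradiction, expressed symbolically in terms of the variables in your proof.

Suppose for contradiction that L is regular, and let p be the pumping length.
Choose w = 0^p 1^{p+p!}. Since p ≠ p+p!, w ∈ L; and |w| ≥ p.
Write w = xyz as guaranteed by the lemma, with |xy| ≤ p and |y| ≥ 1.
Because |xy| ≤ p and w begins with p copies of 0, we have y = 0^k with 1 ≤ k ≤ p.
Since 1 ≤ k ≤ p, k divides p!; set t = 1 + p!/k. Then xy^t z has p + (p!/k)·k = p + p! copies of 0. Now the 0-count equals the 1-count, so i ≠ j fails. So xy^t z = 0^{p+p!} 1^{p+p!} ∉ L.
This is a contradiction; hence L is not regular.

0^{p+p!} 1^{p+p!}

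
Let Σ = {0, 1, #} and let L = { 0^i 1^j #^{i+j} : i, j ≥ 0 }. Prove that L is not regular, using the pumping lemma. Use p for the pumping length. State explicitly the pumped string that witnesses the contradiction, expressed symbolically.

Toward a contradiction, assume L is regular with pumping length p.
Take w = 0^p 1^p #^{2p} ∈ L (with i=j=p, i+j=2p), |w| = 4p ≥ p.
By the pumping lemma, w = xyz with |xy| ≤ p and y is nonempty.
Since the first p symbols of w are all 0's and |xy| ≤ p, y lies entirely in the leading 0-block: y = 0^k for some k with 1 ≤ k ≤ p.
Consider xy^2z = 0^{p+k} 1^p #^{2p}. Now the 0- and 1-counts sum to 2p+k, but the #-count is 2p ≠ 2p+k. So xy^2z ∉ L.
This is a contradiction; hence L is not regular.

0^{p+k} 1^p #^{2p}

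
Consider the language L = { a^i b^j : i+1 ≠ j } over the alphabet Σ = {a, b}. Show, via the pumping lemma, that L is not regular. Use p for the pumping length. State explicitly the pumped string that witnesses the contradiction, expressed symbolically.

Assume L is regular. Let p be the pumping length given by the pumping lemma.
Choose w = a^p b^{p+p!+1}. Since p ≠ (p+p!+1)-1 = p+p!, w ∈ L; and |w| ≥ p.
Write w = xyz as guaranteed by the lemma, with |xy| ≤ p and |y| ≥ 1.
Since the first p symbols of w are all a's and |xy| ≤ p, y lies entirely in the leading a-block: y = a^k for some k with 1 ≤ k ≤ p.
Since 1 ≤ k ≤ p, k divides p!; set t = 1 + p!/k. Then xy^t z has p + (p!/k)·k = p + p! copies of a. Now the a-count is p+p! and (b-count)-1 = (p+p!+1)-1 = p+p!, so i+1 ≠ j fails. So xy^t z = a^{p+p!} b^{p+p!+1} ∉ L.
This contradicts the pumping lemma, so L is not regular.

a^{p+p!} b^{p+p!+1}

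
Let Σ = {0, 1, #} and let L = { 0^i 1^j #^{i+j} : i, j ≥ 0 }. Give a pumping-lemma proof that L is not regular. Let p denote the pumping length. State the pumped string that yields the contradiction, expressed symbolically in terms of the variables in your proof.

Assume L is regular; let p be its pumping constant.
Take w = 0^p 1^p #^{2p} ∈ L (with i=j=p, i+j=2p), |w| = 4p ≥ p.
Write w = xyz as guaranteed by the lemma, with |xy| ≤ p and |y| ≥ 1.
Since the first p symbols of w are all 0's and |xy| ≤ p, y lies entirely in the leading 0-block: y = 0^k for some k with 1 ≤ k ≤ p.
Consider xy^2z = 0^{p+k} 1^p #^{2p}. Now the 0- and 1-counts sum to 2p+k, but the #-count is 2p ≠ 2p+k. So xy^2z ∉ L.
This is a contradiction; hence L is not regular.

0^{p+k} 1^p #^{2p}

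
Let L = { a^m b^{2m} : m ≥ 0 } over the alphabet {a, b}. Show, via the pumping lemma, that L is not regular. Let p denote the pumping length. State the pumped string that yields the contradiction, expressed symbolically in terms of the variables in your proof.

Toward a contradiction, assume L is regular with pumping length p.
Let w = a^p b^{2p} ∈ L; note |w| = 3p ≥ p.
The pumping lemma gives a decomposition w = xyz where |xy| ≤ p and |y| ≥ 1.
Since the first p symbols of w are all a's and |xy| ≤ p, y lies entirely in the leading a-block: y = a^k for some k with 1 ≤ k ≤ p.
Pump with i = 2: xy^2z = a^{p+k} b^{2p}. For this to lie in L we would need 2p = 2(p+k), which forces k = 0. But k ≥ 1, so xy^2z ∉ L.
This contradicts the pumping lemma, so L is not regular.

a^{p+k} b^{2p}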